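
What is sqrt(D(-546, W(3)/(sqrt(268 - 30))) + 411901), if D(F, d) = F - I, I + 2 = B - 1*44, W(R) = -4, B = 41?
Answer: 4*sqrt(25710) ≈ 641.37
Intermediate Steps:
I = -5 (I = -2 + (41 - 1*44) = -2 + (41 - 44) = -2 - 3 = -5)
D(F, d) = 5 + F (D(F, d) = F - 1*(-5) = F + 5 = 5 + F)
sqrt(D(-546, W(3)/(sqrt(268 - 30))) + 411901) = sqrt((5 - 546) + 411901) = sqrt(-541 + 411901) = sqrt(411360) = 4*sqrt(25710)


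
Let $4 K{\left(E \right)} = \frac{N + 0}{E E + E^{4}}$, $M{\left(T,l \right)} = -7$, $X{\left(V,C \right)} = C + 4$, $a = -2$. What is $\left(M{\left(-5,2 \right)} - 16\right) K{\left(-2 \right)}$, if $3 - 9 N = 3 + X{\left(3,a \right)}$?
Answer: $\frac{23}{360} \approx 0.063889$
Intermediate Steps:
$X{\left(V,C \right)} = 4 + C$
$N = - \frac{2}{9}$ ($N = \frac{1}{3} - \frac{3 + \left(4 - 2\right)}{9} = \frac{1}{3} - \frac{3 + 2}{9} = \frac{1}{3} - \frac{5}{9} = - \frac{2}{9} \approx -0.22222$)
$K{\left(E \right)} = - \frac{1}{18 \left(E^{2} + E^{4}\right)}$ ($K{\left(E \right)} = \frac{\left(- \frac{2}{9} + 0\right) \frac{1}{E E + E^{4}}}{4} = \frac{\left(- \frac{2}{9}\right) \frac{1}{E^{2} + E^{4}}}{4} = - \frac{1}{18 \left(E^{2} + E^{4}\right)}$)
$\left(M{\left(-5,2 \right)} - 16\right) K{\left(-2 \right)} = \left(-7 - 16\right) \left(- \frac{1}{18 \cdot 4 \left(1 + \left(-2\right)^{2}\right)}\right) = - 23 \left(\left(- \frac{1}{18}\right) \frac{1}{4} \frac{1}{1 + 4}\right) = - 23 \left(\left(- \frac{1}{18}\right) \frac{1}{4} \cdot \frac{1}{5}\right) = \left(-23\right) \left(- \frac{1}{360}\right) = \frac{23}{360}$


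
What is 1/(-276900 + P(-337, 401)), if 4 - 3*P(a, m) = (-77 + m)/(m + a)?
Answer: -48/13291217 ≈ -3.6114e-6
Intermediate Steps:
P(a, m) = 4/3 - (-77 + m)/(3*(a + m)) (P(a, m) = 4/3 - (-77 + m)/(3*(m + a)) = 4/3 - (-77 + m)/(3*(a + m)))
1/(-276900 + P(-337, 401)) = 1/(-276900 + (77/3 + 401 + (4/3)*(-337))/(-337 + 401)) = 1/(-276900 + (77/3 + 401 - 1348/3)/64) = 1/(-276900 + (1/64)*(-68/3)) = 1/(-276900 - 17/48) = 1/(-13291217/48) = -48/13291217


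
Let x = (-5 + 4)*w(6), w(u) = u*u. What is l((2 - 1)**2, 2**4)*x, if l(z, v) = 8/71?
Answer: -288/71 ≈ -4.0563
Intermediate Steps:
w(u) = u**2
l(z, v) = 8/71 (l(z, v) = 8*(1/71) = 8/71)
x = -36 (x = (-5 + 4)*6**2 = -1*36 = -36)
l((2 - 1)**2, 2**4)*x = (8/71)*(-36) = -288/71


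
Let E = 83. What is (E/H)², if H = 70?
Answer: 6889/4900 ≈ 1.4059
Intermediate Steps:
(E/H)² = (83/70)² = 6889/4900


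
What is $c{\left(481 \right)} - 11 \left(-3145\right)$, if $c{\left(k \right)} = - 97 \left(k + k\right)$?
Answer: $-58719$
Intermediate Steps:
$c{\left(k \right)} = - 194 k$ ($c{\left(k \right)} = - 97 \cdot 2 k = - 194 k$)
$c{\left(481 \right)} - 11 \left(-3145\right) = \left(-194\right) 481 - 11 \left(-3145\right) = -93314 - -34595 = -93314 + 34595 = -58719$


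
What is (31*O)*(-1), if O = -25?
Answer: 775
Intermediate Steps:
(31*O)*(-1) = (31*(-25))*(-1) = -775*(-1) = 775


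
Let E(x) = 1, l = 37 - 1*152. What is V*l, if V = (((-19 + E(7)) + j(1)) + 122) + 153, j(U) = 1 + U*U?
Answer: -29785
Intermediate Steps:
j(U) = 1 + U**2
l = -115 (l = 37 - 152 = -115)
V = 259 (V = (((-19 + 1) + (1 + 1**2)) + 122) + 153 = ((-18 + (1 + 1)) + 122) + 153 = ((-18 + 2) + 122) + 153 = (-16 + 122) + 153 = 106 + 153 = 259)
V*l = 259*(-115) = -29785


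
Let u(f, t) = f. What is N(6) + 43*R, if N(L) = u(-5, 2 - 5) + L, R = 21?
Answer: 904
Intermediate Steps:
N(L) = -5 + L
N(6) + 43*R = (-5 + 6) + 43*21 = 1 + 903 = 904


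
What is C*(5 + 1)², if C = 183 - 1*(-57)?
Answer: 8640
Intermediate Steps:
C = 240 (C = 183 + 57 = 240)
C*(5 + 1)² = 240*(5 + 1)² = 240*6² = 240*36 = 8640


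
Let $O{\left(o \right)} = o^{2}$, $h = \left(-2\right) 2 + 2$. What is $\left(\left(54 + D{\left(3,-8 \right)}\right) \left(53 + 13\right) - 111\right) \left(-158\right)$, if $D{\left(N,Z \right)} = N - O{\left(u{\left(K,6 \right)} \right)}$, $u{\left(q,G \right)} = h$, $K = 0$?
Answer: $-535146$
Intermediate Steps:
$h = -2$ ($h = -4 + 2 = -2$)
$u{\left(q,G \right)} = -2$
$D{\left(N,Z \right)} = -4 + N$ ($D{\left(N,Z \right)} = N - \left(-2\right)^{2} = N - 4 = -4 + N$)
$\left(\left(54 + D{\left(3,-8 \right)}\right) \left(53 + 13\right) - 111\right) \left(-158\right) = \left(\left(54 + \left(-4 + 3\right)\right) \left(53 + 13\right) - 111\right) \left(-158\right) = \left(\left(54 - 1\right) 66 - 111\right) \left(-158\right) = \left(53 \cdot 66 - 111\right) \left(-158\right) = \left(3498 - 111\right) \left(-158\right) = 3387 \left(-158\right) = -535146$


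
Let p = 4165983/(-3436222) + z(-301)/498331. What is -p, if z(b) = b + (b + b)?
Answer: 2079141382839/1712375945482 ≈ 1.2142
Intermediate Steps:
z(b) = 3*b (z(b) = b + 2*b = 3*b)
p = -2079141382839/1712375945482 (p = 4165983/(-3436222) + (3*(-301))/498331 = 4165983*(-1/3436222) - 903*1/498331 = -4165983/3436222 - 903/498331 = -2079141382839/1712375945482 ≈ -1.2142)
-p = -1*(-2079141382839/1712375945482) = 2079141382839/1712375945482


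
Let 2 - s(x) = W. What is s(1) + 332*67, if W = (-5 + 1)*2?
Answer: 22254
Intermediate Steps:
W = -8 (W = -4*2 = -8)
s(x) = 10 (s(x) = 2 - 1*(-8) = 2 + 8 = 10)
s(1) + 332*67 = 10 + 332*67 = 10 + 22244 = 22254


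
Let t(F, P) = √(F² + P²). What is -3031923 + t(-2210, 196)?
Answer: -3031923 + 2*√1230629 ≈ -3.0297e+6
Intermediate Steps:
-3031923 + t(-2210, 196) = -3031923 + √((-2210)² + 196²) = -3031923 + √(4884100 + 38416) = -3031923 + √4922516 = -3031923 + 2*√1230629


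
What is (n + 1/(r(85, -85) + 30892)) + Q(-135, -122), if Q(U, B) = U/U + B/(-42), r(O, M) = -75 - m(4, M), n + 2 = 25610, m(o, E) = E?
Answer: 16620640721/648942 ≈ 25612.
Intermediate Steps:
n = 25608 (n = -2 + 25610 = 25608)
r(O, M) = -75 - M
Q(U, B) = 1 - B/42 (Q(U, B) = 1 + B*(-1/42) = 1 - B/42)
(n + 1/(r(85, -85) + 30892)) + Q(-135, -122) = (25608 + 1/((-75 - 1*(-85)) + 30892)) + (1 - 1/42*(-122)) = (25608 + 1/((-75 + 85) + 30892)) + (1 + 61/21) = (25608 + 1/(10 + 30892)) + 82/21 = (25608 + 1/30902) + 82/21 = 791338417/30902 + 82/21 = 16620640721/648942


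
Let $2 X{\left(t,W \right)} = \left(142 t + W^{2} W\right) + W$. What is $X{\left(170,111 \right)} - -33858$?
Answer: $729799$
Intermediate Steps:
$X{\left(t,W \right)} = \frac{W}{2} + \frac{W^{3}}{2} + 71 t$ ($X{\left(t,W \right)} = \frac{\left(142 t + W^{2} W\right) + W}{2} = \frac{\left(142 t + W^{3}\right) + W}{2} = \frac{\left(W^{3} + 142 t\right) + W}{2} = \frac{W + W^{3} + 142 t}{2} = \frac{W}{2} + \frac{W^{3}}{2} + 71 t$)
$X{\left(170,111 \right)} - -33858 = \left(\frac{1}{2} \cdot 111 + \frac{111^{3}}{2} + 71 \cdot 170\right) - -33858 = \left(\frac{111}{2} + \frac{1}{2} \cdot 1367631 + 12070\right) + 33858 = \left(\frac{111}{2} + \frac{1367631}{2} + 12070\right) + 33858 = 695941 + 33858 = 729799$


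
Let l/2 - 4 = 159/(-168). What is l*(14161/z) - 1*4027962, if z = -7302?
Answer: -39216353343/9736 ≈ -4.0280e+6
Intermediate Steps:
l = 171/28 (l = 8 + 2*(159/(-168)) = 8 + 2*(159*(-1/168)) = 8 + 2*(-53/56) = 8 - 53/28 = 171/28 ≈ 6.1071)
l*(14161/z) - 1*4027962 = 171*(14161/(-7302))/28 - 1*4027962 = 171*(14161*(-1/7302))/28 - 4027962 = (171/28)*(-14161/7302) - 4027962 = -115311/9736 - 4027962 = -39216353343/9736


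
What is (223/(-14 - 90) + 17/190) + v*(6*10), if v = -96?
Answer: -56929101/9880 ≈ -5762.1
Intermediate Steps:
(223/(-14 - 90) + 17/190) + v*(6*10) = (223/(-14 - 90) + 17/190) - 576*10 = (223/(-104) + 17*(1/190)) - 96*60 = (223*(-1/104) + 17/190) - 5760 = (-223/104 + 17/190) - 5760 = -20301/9880 - 5760 = -56929101/9880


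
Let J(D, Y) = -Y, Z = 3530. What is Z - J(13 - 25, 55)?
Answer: 3585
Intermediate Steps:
Z - J(13 - 25, 55) = 3530 - (-1)*55 = 3530 - 1*(-55) = 3530 + 55 = 3585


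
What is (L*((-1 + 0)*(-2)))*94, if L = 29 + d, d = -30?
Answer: -188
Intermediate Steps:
L = -1 (L = 29 - 30 = -1)
(L*((-1 + 0)*(-2)))*94 = -(-1 + 0)*(-2)*94 = -(-1)*(-2)*94 = -1*2*94 = -2*94 = -188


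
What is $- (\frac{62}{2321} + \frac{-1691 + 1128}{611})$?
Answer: $\frac{1268841}{1418131} \approx 0.89473$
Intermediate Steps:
$- (\frac{62}{2321} + \frac{-1691 + 1128}{611}) = - (62 \cdot \frac{1}{2321} - \frac{563}{611}) = - (\frac{62}{2321} - \frac{563}{611}) = \left(-1\right) \left(- \frac{1268841}{1418131}\right) = \frac{1268841}{1418131}$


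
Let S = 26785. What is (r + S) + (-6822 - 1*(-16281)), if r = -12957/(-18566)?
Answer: 672919061/18566 ≈ 36245.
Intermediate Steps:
r = 12957/18566 (r = -12957*(-1/18566) = 12957/18566 ≈ 0.69789)
(r + S) + (-6822 - 1*(-16281)) = (12957/18566 + 26785) + (-6822 - 1*(-16281)) = 497303267/18566 + (-6822 + 16281) = 497303267/18566 + 9459 = 672919061/18566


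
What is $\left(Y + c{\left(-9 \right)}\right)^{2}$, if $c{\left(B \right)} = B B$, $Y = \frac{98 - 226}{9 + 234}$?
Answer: $\frac{382398025}{59049} \approx 6475.9$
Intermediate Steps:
$Y = - \frac{128}{243} \approx -0.52675$
$c{\left(B \right)} = B^{2}$
$\left(Y + c{\left(-9 \right)}\right)^{2} = \left(- \frac{128}{243} + \left(-9\right)^{2}\right)^{2} = \left(- \frac{128}{243} + 81\right)^{2} = \left(\frac{19555}{243}\right)^{2} = \frac{382398025}{59049}$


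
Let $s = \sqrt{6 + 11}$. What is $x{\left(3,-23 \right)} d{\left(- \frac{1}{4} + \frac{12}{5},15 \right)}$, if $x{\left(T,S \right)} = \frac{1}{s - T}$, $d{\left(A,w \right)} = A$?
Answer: $\frac{129}{160} + \frac{43 \sqrt{17}}{160} \approx 1.9143$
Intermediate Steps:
$s = \sqrt{17} \approx 4.1231$
$x{\left(T,S \right)} = \frac{1}{\sqrt{17} - T}$
$x{\left(3,-23 \right)} d{\left(- \frac{1}{4} + \frac{12}{5},15 \right)} = - \frac{1}{3 - \sqrt{17}} \left(- \frac{1}{4} + \frac{12}{5}\right) = - \frac{1}{3 - \sqrt{17}} \cdot \frac{43}{20} = - \frac{43}{20 \left(3 - \sqrt{17}\right)}$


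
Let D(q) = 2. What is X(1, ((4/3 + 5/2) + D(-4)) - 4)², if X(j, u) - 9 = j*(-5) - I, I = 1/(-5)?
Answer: 441/25 ≈ 17.640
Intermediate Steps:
I = -⅕ (I = 1*(-⅕) = -⅕ ≈ -0.20000)
X(j, u) = 46/5 - 5*j (X(j, u) = 9 + (j*(-5) - 1*(-⅕)) = 9 + (-5*j + ⅕) = 9 + (⅕ - 5*j) = 46/5 - 5*j)
X(1, ((4/3 + 5/2) + D(-4)) - 4)² = (46/5 - 5*1)² = (46/5 - 5)² = (21/5)² = 441/25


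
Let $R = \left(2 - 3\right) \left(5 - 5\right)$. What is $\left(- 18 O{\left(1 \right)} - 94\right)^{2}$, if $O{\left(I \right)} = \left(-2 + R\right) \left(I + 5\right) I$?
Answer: $14884$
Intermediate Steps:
$R = 0$ ($R = \left(-1\right) 0 = 0$)
$O{\left(I \right)} = I \left(-10 - 2 I\right)$ ($O{\left(I \right)} = \left(-2 + 0\right) \left(I + 5\right) I = - 2 \left(5 + I\right) I = \left(-10 - 2 I\right) I = I \left(-10 - 2 I\right)$)
$\left(- 18 O{\left(1 \right)} - 94\right)^{2} = \left(- 18 \left(\left(-2\right) 1 \left(5 + 1\right)\right) - 94\right)^{2} = \left(- 18 \left(\left(-2\right) 1 \cdot 6\right) - 94\right)^{2} = \left(\left(-18\right) \left(-12\right) - 94\right)^{2} = \left(216 - 94\right)^{2} = 122^{2} = 14884$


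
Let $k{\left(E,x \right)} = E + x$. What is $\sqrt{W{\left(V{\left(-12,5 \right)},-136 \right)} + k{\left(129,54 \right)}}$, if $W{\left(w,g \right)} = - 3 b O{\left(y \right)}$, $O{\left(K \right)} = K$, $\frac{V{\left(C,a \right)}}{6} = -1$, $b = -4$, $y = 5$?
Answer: $9 \sqrt{3} \approx 15.588$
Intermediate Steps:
$V{\left(C,a \right)} = -6$ ($V{\left(C,a \right)} = 6 \left(-1\right) = -6$)
$W{\left(w,g \right)} = 60$ ($W{\left(w,g \right)} = \left(-3\right) \left(-4\right) 5 = 12 \cdot 5 = 60$)
$\sqrt{W{\left(V{\left(-12,5 \right)},-136 \right)} + k{\left(129,54 \right)}} = \sqrt{60 + \left(129 + 54\right)} = \sqrt{60 + 183} = \sqrt{243} = 9 \sqrt{3}$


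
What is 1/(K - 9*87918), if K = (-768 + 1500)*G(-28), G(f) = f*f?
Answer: -1/217374 ≈ -4.6004e-6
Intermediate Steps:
G(f) = f**2
K = 573888 (K = (-768 + 1500)*(-28)**2 = 732*784 = 573888)
1/(K - 9*87918) = 1/(573888 - 9*87918) = 1/(573888 - 791262) = 1/(-217374) = -1/217374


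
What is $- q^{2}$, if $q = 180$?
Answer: $-32400$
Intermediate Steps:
$- q^{2} = - 180^{2} = \left(-1\right) 32400 = -32400$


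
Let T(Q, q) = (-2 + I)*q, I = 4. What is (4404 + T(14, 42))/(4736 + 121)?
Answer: 1496/1619 ≈ 0.92403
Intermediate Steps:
T(Q, q) = 2*q (T(Q, q) = (-2 + 4)*q = 2*q)
(4404 + T(14, 42))/(4736 + 121) = (4404 + 2*42)/(4736 + 121) = (4404 + 84)/4857 = 4488*(1/4857) = 1496/1619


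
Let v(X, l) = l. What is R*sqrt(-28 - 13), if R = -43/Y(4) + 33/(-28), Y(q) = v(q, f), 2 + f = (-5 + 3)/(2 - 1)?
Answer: 67*I*sqrt(41)/7 ≈ 61.287*I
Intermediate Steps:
f = -4 (f = -2 + (-5 + 3)/(2 - 1) = -2 - 2/1 = -2 - 2*1 = -2 - 2 = -4)
Y(q) = -4
R = 67/7 (R = -43/(-4) + 33/(-28) = -43*(-1/4) + 33*(-1/28) = 43/4 - 33/28 = 67/7 ≈ 9.5714)
R*sqrt(-28 - 13) = 67*sqrt(-28 - 13)/7 = 67*sqrt(-41)/7 = 67*(I*sqrt(41))/7 = 67*I*sqrt(41)/7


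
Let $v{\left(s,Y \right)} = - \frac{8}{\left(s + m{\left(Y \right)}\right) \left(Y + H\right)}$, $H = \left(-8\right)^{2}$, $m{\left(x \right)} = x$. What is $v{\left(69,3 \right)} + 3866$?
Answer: $\frac{2331197}{603} \approx 3866.0$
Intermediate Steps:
$H = 64$
$v{\left(s,Y \right)} = - \frac{8}{\left(64 + Y\right) \left(Y + s\right)}$ ($v{\left(s,Y \right)} = - \frac{8}{\left(s + Y\right) \left(Y + 64\right)} = - \frac{8}{\left(Y + s\right) \left(64 + Y\right)} = - \frac{8}{\left(64 + Y\right) \left(Y + s\right)}$)
$v{\left(69,3 \right)} + 3866 = - \frac{8}{3^{2} + 64 \cdot 3 + 64 \cdot 69 + 3 \cdot 69} + 3866 = - \frac{8}{9 + 192 + 4416 + 207} + 3866 = - \frac{8}{4824} + 3866 = \left(-8\right) \frac{1}{4824} + 3866 = - \frac{1}{603} + 3866 = \frac{2331197}{603}$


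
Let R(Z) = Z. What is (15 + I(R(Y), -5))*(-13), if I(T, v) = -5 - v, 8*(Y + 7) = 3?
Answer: -195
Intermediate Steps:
Y = -53/8 (Y = -7 + (1/8)*3 = -7 + 3/8 = -53/8 ≈ -6.6250)
(15 + I(R(Y), -5))*(-13) = (15 + (-5 - 1*(-5)))*(-13) = (15 + (-5 + 5))*(-13) = (15 + 0)*(-13) = 15*(-13) = -195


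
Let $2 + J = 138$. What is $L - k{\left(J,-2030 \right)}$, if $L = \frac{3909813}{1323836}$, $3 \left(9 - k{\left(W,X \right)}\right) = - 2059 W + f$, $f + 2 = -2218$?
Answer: $- \frac{373668782117}{3971508} \approx -94087.0$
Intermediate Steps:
$J = 136$ ($J = -2 + 138 = 136$)
$f = -2220$ ($f = -2 - 2218 = -2220$)
$k{\left(W,X \right)} = 749 + \frac{2059 W}{3}$ ($k{\left(W,X \right)} = 9 - \frac{- 2059 W - 2220}{3} = 9 - \frac{-2220 - 2059 W}{3} = 9 + \left(740 + \frac{2059 W}{3}\right) = 749 + \frac{2059 W}{3}$)
$L = \frac{3909813}{1323836}$ ($L = 3909813 \cdot \frac{1}{1323836} = \frac{3909813}{1323836} \approx 2.9534$)
$L - k{\left(J,-2030 \right)} = \frac{3909813}{1323836} - \left(749 + \frac{2059}{3} \cdot 136\right) = \frac{3909813}{1323836} - \left(749 + \frac{280024}{3}\right) = \frac{3909813}{1323836} - \frac{282271}{3} = - \frac{373668782117}{3971508}$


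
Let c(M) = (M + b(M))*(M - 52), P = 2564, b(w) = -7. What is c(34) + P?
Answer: 2078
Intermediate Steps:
c(M) = (-52 + M)*(-7 + M) (c(M) = (M - 7)*(M - 52) = (-7 + M)*(-52 + M) = (-52 + M)*(-7 + M))
c(34) + P = (364 + 34² - 59*34) + 2564 = (364 + 1156 - 2006) + 2564 = -486 + 2564 = 2078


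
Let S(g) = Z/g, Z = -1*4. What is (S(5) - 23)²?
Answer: 14161/25 ≈ 566.44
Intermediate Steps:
Z = -4
S(g) = -4/g
(S(5) - 23)² = (-4/5 - 23)² = (-4*⅕ - 23)² = (-⅘ - 23)² = (-119/5)² = 14161/25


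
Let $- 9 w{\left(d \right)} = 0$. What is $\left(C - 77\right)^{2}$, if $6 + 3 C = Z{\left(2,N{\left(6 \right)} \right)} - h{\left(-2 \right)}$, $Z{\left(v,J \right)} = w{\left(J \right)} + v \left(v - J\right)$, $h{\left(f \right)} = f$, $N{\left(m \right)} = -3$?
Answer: $5625$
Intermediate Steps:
$w{\left(d \right)} = 0$ ($w{\left(d \right)} = \left(- \frac{1}{9}\right) 0 = 0$)
$Z{\left(v,J \right)} = v \left(v - J\right)$ ($Z{\left(v,J \right)} = 0 + v \left(v - J\right) = v \left(v - J\right)$)
$C = 2$ ($C = -2 + \frac{2 \left(2 - -3\right) - -2}{3} = -2 + \frac{2 \left(2 + 3\right) + 2}{3} = -2 + \frac{2 \cdot 5 + 2}{3} = -2 + \frac{10 + 2}{3} = -2 + \frac{1}{3} \cdot 12 = -2 + 4 = 2$)
$\left(C - 77\right)^{2} = \left(2 - 77\right)^{2} = \left(-75\right)^{2} = 5625$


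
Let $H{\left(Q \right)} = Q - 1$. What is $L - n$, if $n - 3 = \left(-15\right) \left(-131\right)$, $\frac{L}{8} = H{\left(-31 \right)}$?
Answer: $-2224$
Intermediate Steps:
$H{\left(Q \right)} = -1 + Q$
$L = -256$ ($L = 8 \left(-1 - 31\right) = 8 \left(-32\right) = -256$)
$n = 1968$ ($n = 3 - -1965 = 3 + 1965 = 1968$)
$L - n = -256 - 1968 = -2224$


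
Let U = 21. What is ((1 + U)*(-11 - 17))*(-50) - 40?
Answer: 30760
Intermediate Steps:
((1 + U)*(-11 - 17))*(-50) - 40 = ((1 + 21)*(-11 - 17))*(-50) - 40 = (22*(-28))*(-50) - 40 = -616*(-50) - 40 = 30800 - 40 = 30760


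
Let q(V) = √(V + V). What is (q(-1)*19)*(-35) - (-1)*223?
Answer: 223 - 665*I*√2 ≈ 223.0 - 940.45*I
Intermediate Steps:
q(V) = √2*√V (q(V) = √(2*V) = √2*√V)
(q(-1)*19)*(-35) - (-1)*223 = ((√2*√(-1))*19)*(-35) - (-1)*223 = ((√2*I)*19)*(-35) - 1*(-223) = ((I*√2)*19)*(-35) + 223 = (19*I*√2)*(-35) + 223 = -665*I*√2 + 223 = 223 - 665*I*√2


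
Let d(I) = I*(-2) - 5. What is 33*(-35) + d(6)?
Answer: -1172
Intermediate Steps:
d(I) = -5 - 2*I (d(I) = -2*I - 5 = -5 - 2*I)
33*(-35) + d(6) = 33*(-35) + (-5 - 2*6) = -1155 + (-5 - 12) = -1155 - 17 = -1172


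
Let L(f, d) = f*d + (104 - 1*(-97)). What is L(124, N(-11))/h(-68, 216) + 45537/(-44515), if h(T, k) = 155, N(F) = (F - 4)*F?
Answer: 182533236/1379965 ≈ 132.27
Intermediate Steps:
N(F) = F*(-4 + F) (N(F) = (-4 + F)*F = F*(-4 + F))
L(f, d) = 201 + d*f (L(f, d) = d*f + (104 + 97) = d*f + 201 = 201 + d*f)
L(124, N(-11))/h(-68, 216) + 45537/(-44515) = (201 - 11*(-4 - 11)*124)/155 + 45537/(-44515) = (201 - 11*(-15)*124)*(1/155) + 45537*(-1/44515) = (201 + 165*124)*(1/155) - 45537/44515 = (201 + 20460)*(1/155) - 45537/44515 = 20661*(1/155) - 45537/44515 = 20661/155 - 45537/44515 = 182533236/1379965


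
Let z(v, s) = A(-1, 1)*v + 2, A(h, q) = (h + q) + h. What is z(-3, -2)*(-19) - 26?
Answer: -121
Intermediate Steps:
A(h, q) = q + 2*h
z(v, s) = 2 - v (z(v, s) = (1 + 2*(-1))*v + 2 = (1 - 2)*v + 2 = -v + 2 = 2 - v)
z(-3, -2)*(-19) - 26 = (2 - 1*(-3))*(-19) - 26 = (2 + 3)*(-19) - 26 = 5*(-19) - 26 = -95 - 26 = -121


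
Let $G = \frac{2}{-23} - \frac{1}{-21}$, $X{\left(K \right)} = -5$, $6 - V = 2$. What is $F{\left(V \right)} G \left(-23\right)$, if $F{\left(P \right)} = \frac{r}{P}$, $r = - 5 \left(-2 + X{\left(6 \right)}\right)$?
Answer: $\frac{95}{12} \approx 7.9167$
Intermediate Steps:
$V = 4$ ($V = 6 - 2 = 4$)
$r = 35$ ($r = - 5 \left(-2 - 5\right) = \left(-5\right) \left(-7\right) = 35$)
$G = - \frac{19}{483}$ ($G = 2 \left(- \frac{1}{23}\right) - - \frac{1}{21} = - \frac{2}{23} + \frac{1}{21} = - \frac{19}{483} \approx -0.039337$)
$F{\left(P \right)} = \frac{35}{P}$
$F{\left(V \right)} G \left(-23\right) = \frac{35}{4} \left(- \frac{19}{483}\right) \left(-23\right) = \left(- \frac{95}{276}\right) \left(-23\right) = \frac{95}{12}$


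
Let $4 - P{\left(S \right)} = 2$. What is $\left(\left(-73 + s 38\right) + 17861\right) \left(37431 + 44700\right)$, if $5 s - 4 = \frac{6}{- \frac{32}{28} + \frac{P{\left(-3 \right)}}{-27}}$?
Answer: $\frac{839710136454}{575} \approx 1.4604 \cdot 10^{9}$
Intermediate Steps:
$P{\left(S \right)} = 2$ ($P{\left(S \right)} = 4 - 2 = 2$)
$s = - \frac{107}{575}$ ($s = \frac{4}{5} + \frac{6 \frac{1}{- \frac{32}{28} + \frac{2}{-27}}}{5} = \frac{4}{5} + \frac{6 \frac{1}{\left(-32\right) \frac{1}{28} + 2 \left(- \frac{1}{27}\right)}}{5} = \frac{4}{5} + \frac{6 \frac{1}{- \frac{8}{7} - \frac{2}{27}}}{5} = \frac{4}{5} + \frac{6 \frac{1}{- \frac{230}{189}}}{5} = \frac{4}{5} + \frac{6 \left(- \frac{189}{230}\right)}{5} = \frac{4}{5} + \frac{1}{5} \left(- \frac{567}{115}\right) = \frac{4}{5} - \frac{567}{575} = - \frac{107}{575} \approx -0.18609$)
$\left(\left(-73 + s 38\right) + 17861\right) \left(37431 + 44700\right) = \left(\left(-73 - \frac{4066}{575}\right) + 17861\right) \left(37431 + 44700\right) = \left(\left(-73 - \frac{4066}{575}\right) + 17861\right) 82131 = \left(- \frac{46041}{575} + 17861\right) 82131 = \frac{10224034}{575} \cdot 82131 = \frac{839710136454}{575}$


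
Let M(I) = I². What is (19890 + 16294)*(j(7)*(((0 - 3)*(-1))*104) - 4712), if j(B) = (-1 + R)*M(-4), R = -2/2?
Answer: -531760064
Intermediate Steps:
R = -1 (R = -2*½ = -1)
j(B) = -32 (j(B) = (-1 - 1)*(-4)² = -2*16 = -32)
(19890 + 16294)*(j(7)*(((0 - 3)*(-1))*104) - 4712) = (19890 + 16294)*(-32*(0 - 3)*(-1)*104 - 4712) = 36184*(-32*(-3*(-1))*104 - 4712) = 36184*(-96*104 - 4712) = 36184*(-32*312 - 4712) = 36184*(-9984 - 4712) = 36184*(-14696) = -531760064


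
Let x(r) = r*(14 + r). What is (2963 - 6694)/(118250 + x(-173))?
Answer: -3731/145757 ≈ -0.025597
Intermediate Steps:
(2963 - 6694)/(118250 + x(-173)) = (2963 - 6694)/(118250 - 173*(14 - 173)) = -3731/(118250 - 173*(-159)) = -3731/(118250 + 27507) = -3731/145757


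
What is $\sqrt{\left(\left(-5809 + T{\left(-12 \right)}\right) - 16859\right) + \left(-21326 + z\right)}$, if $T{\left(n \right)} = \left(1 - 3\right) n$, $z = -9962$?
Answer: $2 i \sqrt{13483} \approx 232.23 i$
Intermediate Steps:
$T{\left(n \right)} = - 2 n$
$\sqrt{\left(\left(-5809 + T{\left(-12 \right)}\right) - 16859\right) + \left(-21326 + z\right)} = \sqrt{\left(\left(-5809 - -24\right) - 16859\right) - 31288} = \sqrt{\left(\left(-5809 + 24\right) - 16859\right) - 31288} = \sqrt{\left(-5785 - 16859\right) - 31288} = \sqrt{-22644 - 31288} = \sqrt{-53932} = 2 i \sqrt{13483}$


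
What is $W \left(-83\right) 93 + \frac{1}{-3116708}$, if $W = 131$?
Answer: $- \frac{3151580845813}{3116708} \approx -1.0112 \cdot 10^{6}$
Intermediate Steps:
$W \left(-83\right) 93 + \frac{1}{-3116708} = 131 \left(-83\right) 93 + \frac{1}{-3116708} = \left(-10873\right) 93 - \frac{1}{3116708} = -1011189 - \frac{1}{3116708} = - \frac{3151580845813}{3116708}$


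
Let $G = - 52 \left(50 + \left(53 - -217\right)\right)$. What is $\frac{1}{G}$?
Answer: $- \frac{1}{16640} \approx -6.0096 \cdot 10^{-5}$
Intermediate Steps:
$G = -16640$ ($G = - 52 \left(50 + \left(53 + 217\right)\right) = - 52 \left(50 + 270\right) = \left(-52\right) 320 = -16640$)
$\frac{1}{G} = \frac{1}{-16640} = - \frac{1}{16640}$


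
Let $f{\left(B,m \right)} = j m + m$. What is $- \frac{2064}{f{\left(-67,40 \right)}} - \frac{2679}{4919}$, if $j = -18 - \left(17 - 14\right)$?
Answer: $\frac{500601}{245950} \approx 2.0354$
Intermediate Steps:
$j = -21$ ($j = -18 - \left(17 - 14\right) = -18 - 3 = -21$)
$f{\left(B,m \right)} = - 20 m$ ($f{\left(B,m \right)} = - 21 m + m = - 20 m$)
$- \frac{2064}{f{\left(-67,40 \right)}} - \frac{2679}{4919} = - \frac{2064}{\left(-20\right) 40} - \frac{2679}{4919} = - \frac{2064}{-800} - \frac{2679}{4919} = \left(-2064\right) \left(- \frac{1}{800}\right) - \frac{2679}{4919} = \frac{129}{50} - \frac{2679}{4919} = \frac{500601}{245950}$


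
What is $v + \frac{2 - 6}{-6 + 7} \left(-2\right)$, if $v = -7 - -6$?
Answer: $7$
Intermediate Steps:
$v = -1$ ($v = -7 + 6 = -1$)
$v + \frac{2 - 6}{-6 + 7} \left(-2\right) = -1 + \frac{2 - 6}{-6 + 7} \left(-2\right) = -1 + - \frac{4}{1} \left(-2\right) = -1 + \left(-4\right) 1 \left(-2\right) = -1 - -8 = -1 + 8 = 7$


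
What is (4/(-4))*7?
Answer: -7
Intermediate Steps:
(4/(-4))*7 = (4*(-¼))*7 = -1*7 = -7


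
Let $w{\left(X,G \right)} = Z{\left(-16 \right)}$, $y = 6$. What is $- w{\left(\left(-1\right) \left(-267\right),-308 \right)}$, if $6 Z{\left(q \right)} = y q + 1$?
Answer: $\frac{95}{6} \approx 15.833$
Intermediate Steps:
$Z{\left(q \right)} = \frac{1}{6} + q$ ($Z{\left(q \right)} = \frac{6 q + 1}{6} = \frac{1 + 6 q}{6} = \frac{1}{6} + q$)
$w{\left(X,G \right)} = - \frac{95}{6}$ ($w{\left(X,G \right)} = \frac{1}{6} - 16 = - \frac{95}{6}$)
$- w{\left(\left(-1\right) \left(-267\right),-308 \right)} = \left(-1\right) \left(- \frac{95}{6}\right) = \frac{95}{6}$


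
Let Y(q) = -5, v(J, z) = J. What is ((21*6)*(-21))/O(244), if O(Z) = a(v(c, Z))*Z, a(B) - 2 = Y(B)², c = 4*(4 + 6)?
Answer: -49/122 ≈ -0.40164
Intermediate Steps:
c = 40 (c = 4*10 = 40)
a(B) = 27 (a(B) = 2 + (-5)² = 2 + 25 = 27)
O(Z) = 27*Z
((21*6)*(-21))/O(244) = ((21*6)*(-21))/((27*244)) = (126*(-21))/6588 = -2646*1/6588 = -49/122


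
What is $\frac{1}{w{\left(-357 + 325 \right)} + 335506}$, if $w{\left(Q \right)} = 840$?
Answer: $\frac{1}{336346} \approx 2.9731 \cdot 10^{-6}$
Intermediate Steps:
$\frac{1}{w{\left(-357 + 325 \right)} + 335506} = \frac{1}{840 + 335506} = \frac{1}{336346}$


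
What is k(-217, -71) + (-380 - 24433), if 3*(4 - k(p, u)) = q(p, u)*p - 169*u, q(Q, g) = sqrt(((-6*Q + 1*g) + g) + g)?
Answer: -79265/3 ≈ -26422.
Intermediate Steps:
q(Q, g) = sqrt(-6*Q + 3*g) (q(Q, g) = sqrt(((-6*Q + g) + g) + g) = sqrt(((g - 6*Q) + g) + g) = sqrt((-6*Q + 2*g) + g) = sqrt(-6*Q + 3*g))
k(p, u) = 4 + 169*u/3 - p*sqrt(-6*p + 3*u)/3 (k(p, u) = 4 - (sqrt(-6*p + 3*u)*p - 169*u)/3 = 4 - (p*sqrt(-6*p + 3*u) - 169*u)/3 = 4 - (-169*u + p*sqrt(-6*p + 3*u))/3 = 4 + (169*u/3 - p*sqrt(-6*p + 3*u)/3) = 4 + 169*u/3 - p*sqrt(-6*p + 3*u)/3)
k(-217, -71) + (-380 - 24433) = (4 + (169/3)*(-71) - 1/3*(-217)*sqrt(-6*(-217) + 3*(-71))) + (-380 - 24433) = (4 - 11999/3 - 1/3*(-217)*sqrt(1302 - 213)) - 24813 = (4 - 11999/3 - 1/3*(-217)*sqrt(1089)) - 24813 = (4 - 11999/3 - 1/3*(-217)*33) - 24813 = (4 - 11999/3 + 2387) - 24813 = -4826/3 - 24813 = -79265/3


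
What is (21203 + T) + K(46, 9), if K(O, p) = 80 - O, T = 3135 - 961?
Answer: 23411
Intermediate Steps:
T = 2174
(21203 + T) + K(46, 9) = (21203 + 2174) + (80 - 1*46) = 23377 + (80 - 46) = 23377 + 34 = 23411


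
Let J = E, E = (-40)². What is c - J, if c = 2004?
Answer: 404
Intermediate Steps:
E = 1600
J = 1600
c - J = 2004 - 1*1600 = 2004 - 1600 = 404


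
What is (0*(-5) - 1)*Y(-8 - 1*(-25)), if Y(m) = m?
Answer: -17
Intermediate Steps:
(0*(-5) - 1)*Y(-8 - 1*(-25)) = (0*(-5) - 1)*(-8 - 1*(-25)) = (0 - 1)*(-8 + 25) = -1*17 = -17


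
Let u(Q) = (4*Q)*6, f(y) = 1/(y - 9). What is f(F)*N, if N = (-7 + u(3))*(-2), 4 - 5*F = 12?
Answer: 650/53 ≈ 12.264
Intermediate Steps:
F = -8/5 (F = ⅘ - ⅕*12 = ⅘ - 12/5 = -8/5 ≈ -1.6000)
f(y) = 1/(-9 + y)
u(Q) = 24*Q
N = -130 (N = (-7 + 24*3)*(-2) = (-7 + 72)*(-2) = 65*(-2) = -130)
f(F)*N = -130/(-9 - 8/5) = -130/(-53/5) = -5/53*(-130) = 650/53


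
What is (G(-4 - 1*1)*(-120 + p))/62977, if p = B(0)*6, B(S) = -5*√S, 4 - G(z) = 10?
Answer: 720/62977 ≈ 0.011433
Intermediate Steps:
G(z) = -6 (G(z) = 4 - 1*10 = 4 - 10 = -6)
p = 0 (p = -5*√0*6 = -5*0*6 = 0*6 = 0)
(G(-4 - 1*1)*(-120 + p))/62977 = -6*(-120 + 0)/62977 = -6*(-120)*(1/62977) = 720*(1/62977) = 720/62977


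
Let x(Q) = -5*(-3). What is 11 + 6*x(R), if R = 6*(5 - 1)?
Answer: 101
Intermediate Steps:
R = 24 (R = 6*4 = 24)
x(Q) = 15
11 + 6*x(R) = 11 + 6*15 = 11 + 90 = 101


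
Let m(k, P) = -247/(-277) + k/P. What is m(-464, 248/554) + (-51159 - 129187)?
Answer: -1557524009/8587 ≈ -1.8138e+5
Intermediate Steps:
m(k, P) = 247/277 + k/P (m(k, P) = -247*(-1/277) + k/P = 247/277 + k/P)
m(-464, 248/554) + (-51159 - 129187) = (247/277 - 464/(248/554)) + (-51159 - 129187) = (247/277 - 464/(248*(1/554))) - 180346 = (247/277 - 464/124/277) - 180346 = (247/277 - 464*277/124) - 180346 = (247/277 - 32132/31) - 180346 = -8892907/8587 - 180346 = -1557524009/8587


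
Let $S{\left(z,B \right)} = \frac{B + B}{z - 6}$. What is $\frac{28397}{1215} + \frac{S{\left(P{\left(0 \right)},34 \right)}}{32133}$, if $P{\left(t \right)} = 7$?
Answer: $\frac{304187807}{13013865} \approx 23.374$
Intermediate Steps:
$S{\left(z,B \right)} = \frac{2 B}{-6 + z}$
$\frac{28397}{1215} + \frac{S{\left(P{\left(0 \right)},34 \right)}}{32133} = \frac{28397}{1215} + \frac{2 \cdot 34 \frac{1}{-6 + 7}}{32133} = 28397 \cdot \frac{1}{1215} + 2 \cdot 34 \cdot 1^{-1} \cdot \frac{1}{32133} = \frac{28397}{1215} + 2 \cdot 34 \cdot 1 \cdot \frac{1}{32133} = \frac{28397}{1215} + 68 \cdot \frac{1}{32133} = \frac{28397}{1215} + \frac{68}{32133} = \frac{304187807}{13013865}$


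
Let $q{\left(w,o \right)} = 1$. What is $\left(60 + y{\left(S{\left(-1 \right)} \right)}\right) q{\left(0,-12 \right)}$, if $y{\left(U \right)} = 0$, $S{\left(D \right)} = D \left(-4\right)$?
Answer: $60$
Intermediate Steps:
$S{\left(D \right)} = - 4 D$
$\left(60 + y{\left(S{\left(-1 \right)} \right)}\right) q{\left(0,-12 \right)} = \left(60 + 0\right) 1 = 60 \cdot 1 = 60$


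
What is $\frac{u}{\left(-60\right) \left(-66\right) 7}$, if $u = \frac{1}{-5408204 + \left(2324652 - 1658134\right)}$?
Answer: $- \frac{1}{131439535920} \approx -7.6081 \cdot 10^{-12}$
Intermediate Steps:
$u = - \frac{1}{4741686}$ ($u = \frac{1}{-5408204 + \left(2324652 - 1658134\right)} = \frac{1}{-5408204 + 666518} = \frac{1}{-4741686} = - \frac{1}{4741686} \approx -2.109 \cdot 10^{-7}$)
$\frac{u}{\left(-60\right) \left(-66\right) 7} = - \frac{1}{4741686 \left(-60\right) \left(-66\right) 7} = - \frac{1}{4741686 \cdot 3960 \cdot 7} = - \frac{1}{4741686 \cdot 27720} = \left(- \frac{1}{4741686}\right) \frac{1}{27720} = - \frac{1}{131439535920}$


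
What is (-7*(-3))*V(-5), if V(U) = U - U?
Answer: 0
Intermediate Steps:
V(U) = 0
(-7*(-3))*V(-5) = -7*(-3)*0 = 21*0 = 0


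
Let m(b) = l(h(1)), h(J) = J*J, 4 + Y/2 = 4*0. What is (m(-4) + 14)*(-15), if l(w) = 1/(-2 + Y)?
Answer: -417/2 ≈ -208.50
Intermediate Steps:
Y = -8 (Y = -8 + 2*(4*0) = -8 + 2*0 = -8 + 0 = -8)
h(J) = J**2
l(w) = -1/10 (l(w) = 1/(-2 - 8) = 1/(-10) = -1/10)
m(b) = -1/10
(m(-4) + 14)*(-15) = (-1/10 + 14)*(-15) = (139/10)*(-15) = -417/2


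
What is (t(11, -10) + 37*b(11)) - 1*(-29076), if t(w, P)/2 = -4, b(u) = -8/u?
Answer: 319452/11 ≈ 29041.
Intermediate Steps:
t(w, P) = -8 (t(w, P) = 2*(-4) = -8)
(t(11, -10) + 37*b(11)) - 1*(-29076) = (-8 + 37*(-8/11)) - 1*(-29076) = (-8 + 37*(-8*1/11)) + 29076 = (-8 + 37*(-8/11)) + 29076 = (-8 - 296/11) + 29076 = -384/11 + 29076 = 319452/11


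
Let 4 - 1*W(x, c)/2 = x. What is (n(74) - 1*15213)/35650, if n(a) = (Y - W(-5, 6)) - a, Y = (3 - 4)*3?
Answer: -7654/17825 ≈ -0.42940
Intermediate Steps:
W(x, c) = 8 - 2*x
Y = -3 (Y = -1*3 = -3)
n(a) = -21 - a (n(a) = (-3 - (8 - 2*(-5))) - a = (-3 - (8 + 10)) - a = (-3 - 1*18) - a = (-3 - 18) - a = -21 - a)
(n(74) - 1*15213)/35650 = ((-21 - 1*74) - 1*15213)/35650 = ((-21 - 74) - 15213)*(1/35650) = (-95 - 15213)*(1/35650) = -15308*1/35650 = -7654/17825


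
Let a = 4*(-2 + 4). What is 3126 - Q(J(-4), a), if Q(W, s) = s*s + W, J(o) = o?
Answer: 3066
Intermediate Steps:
a = 8 (a = 4*2 = 8)
Q(W, s) = W + s**2 (Q(W, s) = s**2 + W = W + s**2)
3126 - Q(J(-4), a) = 3126 - (-4 + 8**2) = 3126 - (-4 + 64) = 3126 - 1*60 = 3126 - 60 = 3066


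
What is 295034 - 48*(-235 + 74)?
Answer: 302762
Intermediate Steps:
295034 - 48*(-235 + 74) = 295034 - 48*(-161) = 295034 - 1*(-7728) = 295034 + 7728 = 302762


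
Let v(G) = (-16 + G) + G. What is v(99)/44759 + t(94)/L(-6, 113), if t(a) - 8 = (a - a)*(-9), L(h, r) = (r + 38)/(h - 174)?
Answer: -4955806/519893 ≈ -9.5324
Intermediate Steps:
v(G) = -16 + 2*G
L(h, r) = (38 + r)/(-174 + h)
t(a) = 8 (t(a) = 8 + (a - a)*(-9) = 8 + 0*(-9) = 8 + 0 = 8)
v(99)/44759 + t(94)/L(-6, 113) = (-16 + 2*99)/44759 + 8/(((38 + 113)/(-174 - 6))) = (-16 + 198)*(1/44759) + 8/((151/(-180))) = 182*(1/44759) + 8/((-1/180*151)) = 14/3443 + 8/(-151/180) = 14/3443 + 8*(-180/151) = 14/3443 - 1440/151 = -4955806/519893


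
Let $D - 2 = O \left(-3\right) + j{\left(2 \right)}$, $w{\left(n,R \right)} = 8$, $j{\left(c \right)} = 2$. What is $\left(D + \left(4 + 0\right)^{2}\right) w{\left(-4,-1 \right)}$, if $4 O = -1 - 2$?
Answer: $178$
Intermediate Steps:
$O = - \frac{3}{4}$ ($O = \frac{-1 - 2}{4} = \frac{1}{4} \left(-3\right) = - \frac{3}{4} \approx -0.75$)
$D = \frac{25}{4}$ ($D = 2 + \left(\left(- \frac{3}{4}\right) \left(-3\right) + 2\right) = 2 + \left(\frac{9}{4} + 2\right) = 2 + \frac{17}{4} = \frac{25}{4} \approx 6.25$)
$\left(D + \left(4 + 0\right)^{2}\right) w{\left(-4,-1 \right)} = \left(\frac{25}{4} + \left(4 + 0\right)^{2}\right) 8 = \left(\frac{25}{4} + 4^{2}\right) 8 = \left(\frac{25}{4} + 16\right) 8 = \frac{89}{4} \cdot 8 = 178$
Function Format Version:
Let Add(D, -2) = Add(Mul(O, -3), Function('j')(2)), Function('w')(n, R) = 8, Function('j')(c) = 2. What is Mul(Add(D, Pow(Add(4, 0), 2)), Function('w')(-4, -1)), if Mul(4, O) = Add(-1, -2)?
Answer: 178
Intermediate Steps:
O = Rational(-3, 4) (O = Mul(Rational(1, 4), Add(-1, -2)) = Mul(Rational(1, 4), -3) = Rational(-3, 4) ≈ -0.75000)
D = Rational(25, 4) (D = Add(2, Add(Mul(Rational(-3, 4), -3), 2)) = Add(2, Add(Rational(9, 4), 2)) = Add(2, Rational(17, 4)) = Rational(25, 4) ≈ 6.2500)
Mul(Add(D, Pow(Add(4, 0), 2)), Function('w')(-4, -1)) = Mul(Add(Rational(25, 4), Pow(Add(4, 0), 2)), 8) = Mul(Add(Rational(25, 4), Pow(4, 2)), 8) = Mul(Add(Rational(25, 4), 16), 8) = Mul(Rational(89, 4), 8) = 178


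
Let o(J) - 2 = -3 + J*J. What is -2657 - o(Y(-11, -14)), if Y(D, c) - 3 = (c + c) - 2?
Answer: -3385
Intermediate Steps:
Y(D, c) = 1 + 2*c (Y(D, c) = 3 + ((c + c) - 2) = 3 + (2*c - 2) = 3 + (-2 + 2*c) = 1 + 2*c)
o(J) = -1 + J² (o(J) = 2 + (-3 + J*J) = 2 + (-3 + J²) = -1 + J²)
-2657 - o(Y(-11, -14)) = -2657 - (-1 + (1 + 2*(-14))²) = -2657 - (-1 + (1 - 28)²) = -2657 - (-1 + (-27)²) = -2657 - (-1 + 729) = -2657 - 1*728 = -2657 - 728 = -3385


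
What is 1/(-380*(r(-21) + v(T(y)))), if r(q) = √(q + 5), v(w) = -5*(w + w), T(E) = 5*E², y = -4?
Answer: 5/1520038 + I/60801520 ≈ 3.2894e-6 + 1.6447e-8*I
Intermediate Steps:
v(w) = -10*w
r(q) = √(5 + q)
1/(-380*(r(-21) + v(T(y)))) = 1/(-380*(√(5 - 21) - 50*(-4)²)) = 1/(-380*(√(-16) - 50*16)) = 1/(-380*(4*I - 10*80)) = 1/(-380*(4*I - 800)) = 1/(-380*(-800 + 4*I)) = 1/(304000 - 1520*I) = (304000 + 1520*I)/92418310400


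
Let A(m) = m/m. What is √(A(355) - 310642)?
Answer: I*√310641 ≈ 557.35*I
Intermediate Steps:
A(m) = 1
√(A(355) - 310642) = √(1 - 310642) = √(-310641) = I*√310641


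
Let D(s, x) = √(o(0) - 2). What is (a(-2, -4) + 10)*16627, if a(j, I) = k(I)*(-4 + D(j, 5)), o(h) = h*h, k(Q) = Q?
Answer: 432302 - 66508*I*√2 ≈ 4.323e+5 - 94057.0*I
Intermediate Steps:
o(h) = h²
D(s, x) = I*√2 (D(s, x) = √(0² - 2) = √(0 - 2) = √(-2) = I*√2)
a(j, I) = I*(-4 + I*√2)
(a(-2, -4) + 10)*16627 = (-4*(-4 + I*√2) + 10)*16627 = ((16 - 4*I*√2) + 10)*16627 = (26 - 4*I*√2)*16627 = 432302 - 66508*I*√2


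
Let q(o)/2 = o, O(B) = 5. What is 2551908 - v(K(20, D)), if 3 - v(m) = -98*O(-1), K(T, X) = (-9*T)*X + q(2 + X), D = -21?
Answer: 2551415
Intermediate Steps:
q(o) = 2*o
K(T, X) = 4 + 2*X - 9*T*X (K(T, X) = (-9*T)*X + 2*(2 + X) = -9*T*X + (4 + 2*X) = 4 + 2*X - 9*T*X)
v(m) = 493 (v(m) = 3 - (-98)*5 = 3 - 1*(-490) = 3 + 490 = 493)
2551908 - v(K(20, D)) = 2551908 - 1*493 = 2551908 - 493 = 2551415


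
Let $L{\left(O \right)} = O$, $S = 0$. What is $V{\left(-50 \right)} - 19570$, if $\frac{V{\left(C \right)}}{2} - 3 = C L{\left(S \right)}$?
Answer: $-19564$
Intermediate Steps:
$V{\left(C \right)} = 6$ ($V{\left(C \right)} = 6 + 2 C 0 = 6 + 2 \cdot 0 = 6 + 0 = 6$)
$V{\left(-50 \right)} - 19570 = 6 - 19570 = -19564$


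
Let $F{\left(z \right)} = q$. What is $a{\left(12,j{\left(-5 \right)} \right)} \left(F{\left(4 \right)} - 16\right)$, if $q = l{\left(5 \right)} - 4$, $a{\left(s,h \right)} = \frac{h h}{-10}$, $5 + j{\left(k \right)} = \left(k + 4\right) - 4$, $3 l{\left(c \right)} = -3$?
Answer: $210$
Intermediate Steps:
$l{\left(c \right)} = -1$ ($l{\left(c \right)} = \frac{1}{3} \left(-3\right) = -1$)
$j{\left(k \right)} = -5 + k$ ($j{\left(k \right)} = -5 + \left(\left(k + 4\right) - 4\right) = -5 + \left(\left(4 + k\right) - 4\right) = -5 + k$)
$a{\left(s,h \right)} = - \frac{h^{2}}{10}$ ($a{\left(s,h \right)} = h^{2} \left(- \frac{1}{10}\right) = - \frac{h^{2}}{10}$)
$q = -5$ ($q = -1 - 4 = -5$)
$F{\left(z \right)} = -5$
$a{\left(12,j{\left(-5 \right)} \right)} \left(F{\left(4 \right)} - 16\right) = - \frac{\left(-5 - 5\right)^{2}}{10} \left(-5 - 16\right) = - \frac{\left(-10\right)^{2}}{10} \left(-21\right) = \left(- \frac{1}{10}\right) 100 \left(-21\right) = \left(-10\right) \left(-21\right) = 210$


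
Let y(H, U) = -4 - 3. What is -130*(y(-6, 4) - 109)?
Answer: 15080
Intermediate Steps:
y(H, U) = -7
-130*(y(-6, 4) - 109) = -130*(-7 - 109) = -130*(-116) = 15080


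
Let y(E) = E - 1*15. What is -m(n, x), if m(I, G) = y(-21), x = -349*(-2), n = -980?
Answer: 36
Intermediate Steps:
x = 698
y(E) = -15 + E (y(E) = E - 15 = -15 + E)
m(I, G) = -36 (m(I, G) = -15 - 21 = -36)
-m(n, x) = -1*(-36) = 36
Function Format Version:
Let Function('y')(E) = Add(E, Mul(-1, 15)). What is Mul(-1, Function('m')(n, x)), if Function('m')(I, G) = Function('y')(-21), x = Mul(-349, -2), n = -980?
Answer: 36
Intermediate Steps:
x = 698
Function('y')(E) = Add(-15, E) (Function('y')(E) = Add(E, -15) = Add(-15, E))
Function('m')(I, G) = -36 (Function('m')(I, G) = Add(-15, -21) = -36)
Mul(-1, Function('m')(n, x)) = Mul(-1, -36) = 36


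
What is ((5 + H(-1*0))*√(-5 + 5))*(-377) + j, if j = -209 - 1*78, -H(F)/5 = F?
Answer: -287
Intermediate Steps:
H(F) = -5*F
j = -287 (j = -209 - 78 = -287)
((5 + H(-1*0))*√(-5 + 5))*(-377) + j = ((5 - (-5)*0)*√(-5 + 5))*(-377) - 287 = ((5 - 5*0)*√0)*(-377) - 287 = ((5 + 0)*0)*(-377) - 287 = (5*0)*(-377) - 287 = 0*(-377) - 287 = 0 - 287 = -287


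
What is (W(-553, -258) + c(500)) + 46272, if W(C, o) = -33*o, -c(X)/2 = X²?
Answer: -445214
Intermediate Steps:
c(X) = -2*X²
(W(-553, -258) + c(500)) + 46272 = (-33*(-258) - 2*500²) + 46272 = (8514 - 2*250000) + 46272 = (8514 - 500000) + 46272 = -491486 + 46272 = -445214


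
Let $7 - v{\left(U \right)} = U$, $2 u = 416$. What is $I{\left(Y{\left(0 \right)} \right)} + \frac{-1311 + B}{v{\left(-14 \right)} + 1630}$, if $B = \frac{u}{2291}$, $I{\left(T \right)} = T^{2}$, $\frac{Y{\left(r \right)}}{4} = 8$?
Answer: $\frac{3870216291}{3782441} \approx 1023.2$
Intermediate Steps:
$Y{\left(r \right)} = 32$ ($Y{\left(r \right)} = 4 \cdot 8 = 32$)
$u = 208$ ($u = \frac{1}{2} \cdot 416 = 208$)
$v{\left(U \right)} = 7 - U$
$B = \frac{208}{2291} \approx 0.09079$
$I{\left(Y{\left(0 \right)} \right)} + \frac{-1311 + B}{v{\left(-14 \right)} + 1630} = 32^{2} + \frac{-1311 + \frac{208}{2291}}{\left(7 - -14\right) + 1630} = 1024 - \frac{3003293}{2291 \left(\left(7 + 14\right) + 1630\right)} = 1024 - \frac{3003293}{2291 \left(21 + 1630\right)} = 1024 - \frac{3003293}{2291 \cdot 1651} = 1024 - \frac{3003293}{3782441} = \frac{3870216291}{3782441}$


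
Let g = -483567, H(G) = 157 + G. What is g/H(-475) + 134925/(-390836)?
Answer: 31492080977/20714308 ≈ 1520.3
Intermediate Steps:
g/H(-475) + 134925/(-390836) = -483567/(157 - 475) + 134925/(-390836) = -483567/(-318) + 134925*(-1/390836) = -483567*(-1/318) - 134925/390836 = 161189/106 - 134925/390836 = 31492080977/20714308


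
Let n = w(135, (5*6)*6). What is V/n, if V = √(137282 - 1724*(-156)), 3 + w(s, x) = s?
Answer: √406226/132 ≈ 4.8285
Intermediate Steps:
w(s, x) = -3 + s
V = √406226 (V = √(137282 + 268944) = √406226 ≈ 637.36)
n = 132 (n = -3 + 135 = 132)
V/n = √406226/132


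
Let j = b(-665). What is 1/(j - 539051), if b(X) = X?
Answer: -1/539716 ≈ -1.8528e-6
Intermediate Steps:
j = -665
1/(j - 539051) = 1/(-665 - 539051) = 1/(-539716) = -1/539716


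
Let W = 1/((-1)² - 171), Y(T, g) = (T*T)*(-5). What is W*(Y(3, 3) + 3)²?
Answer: -882/85 ≈ -10.376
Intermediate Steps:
Y(T, g) = -5*T² (Y(T, g) = T²*(-5) = -5*T²)
W = -1/170 (W = 1/(1 - 171) = 1/(-170) = -1/170 ≈ -0.0058824)
W*(Y(3, 3) + 3)² = -(-5*3² + 3)²/170 = -(-5*9 + 3)²/170 = -(-45 + 3)²/170 = -1/170*(-42)² = -1/170*1764 = -882/85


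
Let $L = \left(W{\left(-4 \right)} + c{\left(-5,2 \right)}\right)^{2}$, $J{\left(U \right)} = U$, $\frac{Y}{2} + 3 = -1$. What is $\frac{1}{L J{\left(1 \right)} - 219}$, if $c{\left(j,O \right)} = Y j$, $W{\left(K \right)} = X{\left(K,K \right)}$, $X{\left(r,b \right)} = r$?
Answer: $\frac{1}{1077} \approx 0.00092851$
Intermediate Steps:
$Y = -8$ ($Y = -6 + 2 \left(-1\right) = -6 - 2 = -8$)
$W{\left(K \right)} = K$
$c{\left(j,O \right)} = - 8 j$
$L = 1296$ ($L = \left(-4 - -40\right)^{2} = \left(-4 + 40\right)^{2} = 36^{2} = 1296$)
$\frac{1}{L J{\left(1 \right)} - 219} = \frac{1}{1296 \cdot 1 - 219} = \frac{1}{1296 - 219} = \frac{1}{1077}$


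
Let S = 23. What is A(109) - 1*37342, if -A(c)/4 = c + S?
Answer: -37870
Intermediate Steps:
A(c) = -92 - 4*c (A(c) = -4*(c + 23) = -4*(23 + c) = -92 - 4*c)
A(109) - 1*37342 = (-92 - 4*109) - 1*37342 = (-92 - 436) - 37342 = -528 - 37342 = -37870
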